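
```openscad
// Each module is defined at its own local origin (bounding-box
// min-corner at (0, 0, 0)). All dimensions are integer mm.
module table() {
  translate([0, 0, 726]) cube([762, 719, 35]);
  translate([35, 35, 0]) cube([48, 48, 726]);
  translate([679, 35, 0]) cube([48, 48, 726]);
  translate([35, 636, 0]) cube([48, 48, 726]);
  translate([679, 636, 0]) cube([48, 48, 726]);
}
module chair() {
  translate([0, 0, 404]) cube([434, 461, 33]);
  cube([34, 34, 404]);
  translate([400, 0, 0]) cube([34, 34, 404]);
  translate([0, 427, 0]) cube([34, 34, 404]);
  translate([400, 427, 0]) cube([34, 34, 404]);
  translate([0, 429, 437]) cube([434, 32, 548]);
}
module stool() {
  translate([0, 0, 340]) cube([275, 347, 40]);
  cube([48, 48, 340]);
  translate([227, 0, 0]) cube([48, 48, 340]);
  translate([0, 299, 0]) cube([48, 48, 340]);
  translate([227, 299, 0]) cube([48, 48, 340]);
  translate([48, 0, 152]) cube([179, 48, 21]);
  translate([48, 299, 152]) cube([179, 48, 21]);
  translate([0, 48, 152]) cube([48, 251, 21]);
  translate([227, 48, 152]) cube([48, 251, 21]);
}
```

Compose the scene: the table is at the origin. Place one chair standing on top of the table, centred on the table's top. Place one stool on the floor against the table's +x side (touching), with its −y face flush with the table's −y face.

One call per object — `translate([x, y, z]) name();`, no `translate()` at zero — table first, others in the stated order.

table();
translate([164, 129, 761]) chair();
translate([762, 0, 0]) stool();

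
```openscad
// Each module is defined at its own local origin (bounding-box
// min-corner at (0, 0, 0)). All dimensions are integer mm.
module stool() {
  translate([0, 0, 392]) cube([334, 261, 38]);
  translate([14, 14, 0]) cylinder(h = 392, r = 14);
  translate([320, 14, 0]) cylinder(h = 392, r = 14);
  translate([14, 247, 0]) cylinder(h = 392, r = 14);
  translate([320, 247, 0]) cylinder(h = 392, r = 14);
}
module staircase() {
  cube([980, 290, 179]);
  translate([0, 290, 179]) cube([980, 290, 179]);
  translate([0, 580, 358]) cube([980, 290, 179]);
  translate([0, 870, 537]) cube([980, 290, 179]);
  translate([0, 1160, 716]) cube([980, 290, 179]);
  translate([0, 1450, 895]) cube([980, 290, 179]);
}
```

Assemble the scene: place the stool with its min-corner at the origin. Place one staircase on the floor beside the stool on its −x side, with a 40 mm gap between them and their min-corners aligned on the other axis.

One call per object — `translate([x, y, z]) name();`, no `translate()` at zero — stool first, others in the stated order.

stool();
translate([-1020, 0, 0]) staircase();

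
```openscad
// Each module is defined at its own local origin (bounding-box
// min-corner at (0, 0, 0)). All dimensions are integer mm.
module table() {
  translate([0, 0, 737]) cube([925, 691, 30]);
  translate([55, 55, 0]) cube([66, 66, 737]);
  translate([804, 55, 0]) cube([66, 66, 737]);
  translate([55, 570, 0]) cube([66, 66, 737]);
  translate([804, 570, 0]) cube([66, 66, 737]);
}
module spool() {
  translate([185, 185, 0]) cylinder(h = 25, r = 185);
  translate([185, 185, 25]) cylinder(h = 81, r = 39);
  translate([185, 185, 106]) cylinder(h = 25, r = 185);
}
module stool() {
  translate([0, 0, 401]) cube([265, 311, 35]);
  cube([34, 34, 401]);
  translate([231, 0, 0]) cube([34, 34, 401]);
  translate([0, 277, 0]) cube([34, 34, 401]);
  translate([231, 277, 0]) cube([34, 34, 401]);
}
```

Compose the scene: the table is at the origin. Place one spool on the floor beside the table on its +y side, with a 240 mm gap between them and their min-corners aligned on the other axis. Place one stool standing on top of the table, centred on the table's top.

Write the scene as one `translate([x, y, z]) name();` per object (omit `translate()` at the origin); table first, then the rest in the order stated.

table();
translate([0, 931, 0]) spool();
translate([330, 190, 767]) stool();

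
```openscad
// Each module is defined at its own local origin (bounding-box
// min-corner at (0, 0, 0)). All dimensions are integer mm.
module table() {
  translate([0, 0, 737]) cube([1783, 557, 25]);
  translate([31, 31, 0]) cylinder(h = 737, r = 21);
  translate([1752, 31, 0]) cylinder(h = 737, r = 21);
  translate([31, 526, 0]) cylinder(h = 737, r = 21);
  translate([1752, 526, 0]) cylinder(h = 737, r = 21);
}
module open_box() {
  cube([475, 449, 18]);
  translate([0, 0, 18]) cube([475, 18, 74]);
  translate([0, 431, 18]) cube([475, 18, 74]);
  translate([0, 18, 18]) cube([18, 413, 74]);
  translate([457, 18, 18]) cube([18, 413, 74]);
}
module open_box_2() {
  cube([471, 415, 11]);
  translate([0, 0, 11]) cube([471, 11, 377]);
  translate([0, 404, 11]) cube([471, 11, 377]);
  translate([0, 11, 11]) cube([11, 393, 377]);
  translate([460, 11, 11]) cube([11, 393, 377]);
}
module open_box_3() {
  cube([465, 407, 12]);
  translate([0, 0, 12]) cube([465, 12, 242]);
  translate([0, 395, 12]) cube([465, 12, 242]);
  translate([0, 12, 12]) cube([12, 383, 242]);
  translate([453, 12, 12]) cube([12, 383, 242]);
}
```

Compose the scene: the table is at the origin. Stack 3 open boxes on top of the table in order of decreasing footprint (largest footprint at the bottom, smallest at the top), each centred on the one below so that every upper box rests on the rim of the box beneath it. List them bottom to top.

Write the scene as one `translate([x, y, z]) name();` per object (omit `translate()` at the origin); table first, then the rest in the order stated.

table();
translate([654, 54, 762]) open_box();
translate([656, 71, 854]) open_box_2();
translate([659, 75, 1242]) open_box_3();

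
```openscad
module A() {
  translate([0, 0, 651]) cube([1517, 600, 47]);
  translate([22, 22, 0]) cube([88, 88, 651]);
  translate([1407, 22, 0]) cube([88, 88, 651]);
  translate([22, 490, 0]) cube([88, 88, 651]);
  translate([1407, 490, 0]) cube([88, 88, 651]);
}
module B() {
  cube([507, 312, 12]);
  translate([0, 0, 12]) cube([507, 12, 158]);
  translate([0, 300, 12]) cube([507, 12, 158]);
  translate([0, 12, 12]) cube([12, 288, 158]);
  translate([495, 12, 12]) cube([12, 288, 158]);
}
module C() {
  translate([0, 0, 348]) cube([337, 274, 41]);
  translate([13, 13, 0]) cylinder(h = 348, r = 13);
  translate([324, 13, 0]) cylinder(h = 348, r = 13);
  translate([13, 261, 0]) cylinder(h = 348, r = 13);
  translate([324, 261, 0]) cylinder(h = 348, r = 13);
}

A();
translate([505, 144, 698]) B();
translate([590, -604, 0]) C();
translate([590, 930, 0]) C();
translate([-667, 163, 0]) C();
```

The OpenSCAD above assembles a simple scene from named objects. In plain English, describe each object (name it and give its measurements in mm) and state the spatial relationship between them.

A is a rectangular dining table. The top is 1517×600×47 mm with its upper surface at z = 698 mm. It stands on four 88×88 mm square legs, each inset 22 mm from the nearest pair of top edges, running from the floor to the underside of the top.

B is an open-topped rectangular box: outside dimensions 507×312×170 mm, with a uniform wall and base thickness of 12 mm. The base is a full 507×312 slab on the floor; four walls sit on top of the base. The front and back walls (the −y and +y sides) span the full width; the two side walls fit between them.

C is a four-legged stool. The seat is 337×274 mm, 41 mm thick, top at z = 389 mm. It stands on four round legs, each 26 mm in diameter, from z = 0 to the seat underside, each leg's axis is inset half a diameter from the nearest pair of seat edges (so the leg's bounding box is flush with the corner).

The open box is on top of the table, centred. Three stools sit around the table at the −y, +y, −x sides.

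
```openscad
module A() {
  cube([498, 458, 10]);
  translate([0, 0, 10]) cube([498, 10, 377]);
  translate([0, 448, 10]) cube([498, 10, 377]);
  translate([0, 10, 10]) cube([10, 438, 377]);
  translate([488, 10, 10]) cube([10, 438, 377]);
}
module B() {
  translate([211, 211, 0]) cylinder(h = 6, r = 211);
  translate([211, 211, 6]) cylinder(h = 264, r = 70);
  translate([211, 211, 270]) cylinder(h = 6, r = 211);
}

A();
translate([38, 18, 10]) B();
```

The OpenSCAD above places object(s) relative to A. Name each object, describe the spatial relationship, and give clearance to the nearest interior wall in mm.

A is an open box. B is a spool. The spool sits inside the open box, centred. The clearance to the nearest interior wall is 8 mm.

Clearances: x = 28, y = 8; minimum 8 mm.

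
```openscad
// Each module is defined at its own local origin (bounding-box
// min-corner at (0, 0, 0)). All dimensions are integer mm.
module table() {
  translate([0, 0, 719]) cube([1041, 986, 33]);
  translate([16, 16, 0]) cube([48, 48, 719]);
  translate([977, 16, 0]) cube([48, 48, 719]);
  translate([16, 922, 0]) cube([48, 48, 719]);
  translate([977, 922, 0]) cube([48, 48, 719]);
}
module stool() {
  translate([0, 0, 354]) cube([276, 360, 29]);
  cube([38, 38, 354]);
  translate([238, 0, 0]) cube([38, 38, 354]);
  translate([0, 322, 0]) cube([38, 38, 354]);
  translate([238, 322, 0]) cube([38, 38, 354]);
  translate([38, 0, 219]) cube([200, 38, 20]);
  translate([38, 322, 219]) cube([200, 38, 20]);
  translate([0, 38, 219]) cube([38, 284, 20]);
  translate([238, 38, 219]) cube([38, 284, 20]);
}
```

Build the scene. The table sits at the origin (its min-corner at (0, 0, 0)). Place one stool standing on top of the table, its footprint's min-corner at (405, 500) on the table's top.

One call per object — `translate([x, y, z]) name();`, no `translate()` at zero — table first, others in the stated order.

table();
translate([405, 500, 752]) stool();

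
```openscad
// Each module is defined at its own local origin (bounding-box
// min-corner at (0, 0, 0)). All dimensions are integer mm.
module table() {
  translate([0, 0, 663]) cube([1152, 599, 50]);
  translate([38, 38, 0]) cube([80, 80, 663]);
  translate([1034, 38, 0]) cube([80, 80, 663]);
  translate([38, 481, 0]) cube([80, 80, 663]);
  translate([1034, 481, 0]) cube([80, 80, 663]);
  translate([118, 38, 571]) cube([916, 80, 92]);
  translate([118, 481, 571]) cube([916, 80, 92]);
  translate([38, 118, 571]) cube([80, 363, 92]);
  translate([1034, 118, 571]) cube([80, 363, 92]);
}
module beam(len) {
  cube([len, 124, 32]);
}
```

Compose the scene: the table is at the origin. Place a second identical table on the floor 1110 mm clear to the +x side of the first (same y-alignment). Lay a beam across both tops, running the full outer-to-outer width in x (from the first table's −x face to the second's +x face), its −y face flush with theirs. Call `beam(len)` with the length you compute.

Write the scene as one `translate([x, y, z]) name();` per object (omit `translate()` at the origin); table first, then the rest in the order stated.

table();
translate([2262, 0, 0]) table();
translate([0, 0, 713]) beam(3414);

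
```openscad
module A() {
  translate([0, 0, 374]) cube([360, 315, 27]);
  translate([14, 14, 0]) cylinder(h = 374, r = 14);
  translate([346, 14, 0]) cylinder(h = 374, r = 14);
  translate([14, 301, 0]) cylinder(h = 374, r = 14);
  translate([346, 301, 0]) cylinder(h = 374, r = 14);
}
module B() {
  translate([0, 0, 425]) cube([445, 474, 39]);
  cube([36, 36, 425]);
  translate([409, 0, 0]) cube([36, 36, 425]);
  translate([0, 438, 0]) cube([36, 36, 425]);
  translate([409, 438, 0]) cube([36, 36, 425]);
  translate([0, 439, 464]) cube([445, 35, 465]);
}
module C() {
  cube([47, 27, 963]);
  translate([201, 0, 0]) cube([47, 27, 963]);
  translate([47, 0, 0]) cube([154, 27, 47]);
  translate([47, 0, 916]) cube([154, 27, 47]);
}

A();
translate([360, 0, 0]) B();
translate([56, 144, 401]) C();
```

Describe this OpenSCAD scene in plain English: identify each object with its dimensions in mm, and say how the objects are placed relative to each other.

A is a four-legged stool. The seat is a 360×315×27 mm slab whose top surface is at z = 401 mm; four round legs, each 28 mm in diameter, run from the floor (z = 0) to the underside of the seat, each leg's axis is inset half a diameter from the nearest pair of seat edges (so the leg's bounding box is flush with the corner).

B is a chair: 445×474 mm seat, 39 mm thick, top at z = 464 mm, on four 36 mm square corner legs flush with the seat edges. A 35 mm thick backrest slab spans the full seat width, extending 465 mm above the seat top, its back face flush with the seat's +y edge.

C is a rectangular picture frame lying in the x–z plane (depth along y). The opening is 154 mm wide (x) by 869 mm tall (z), surrounded by a border 47 mm wide on all four sides. The frame is 27 mm deep and is made of two full-height vertical stiles with two horizontal rails fitted between them.

The chair is against the stool's +x side, with their −y faces flush. The picture frame is on top of the stool, centred.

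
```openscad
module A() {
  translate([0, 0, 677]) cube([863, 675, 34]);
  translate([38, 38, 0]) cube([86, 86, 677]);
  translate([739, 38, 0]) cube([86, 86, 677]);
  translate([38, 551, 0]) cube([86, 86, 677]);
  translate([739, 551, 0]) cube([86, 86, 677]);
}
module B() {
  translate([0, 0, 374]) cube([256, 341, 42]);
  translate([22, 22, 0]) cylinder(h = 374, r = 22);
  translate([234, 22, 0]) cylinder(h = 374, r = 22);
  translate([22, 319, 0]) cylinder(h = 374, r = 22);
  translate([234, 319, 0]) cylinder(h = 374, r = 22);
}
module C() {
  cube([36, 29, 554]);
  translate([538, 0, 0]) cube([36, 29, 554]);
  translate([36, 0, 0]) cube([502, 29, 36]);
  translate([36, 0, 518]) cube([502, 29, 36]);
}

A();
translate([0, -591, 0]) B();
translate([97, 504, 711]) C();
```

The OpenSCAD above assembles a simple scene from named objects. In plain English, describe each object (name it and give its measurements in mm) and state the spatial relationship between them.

A is a rectangular dining table. The top is 863×675×34 mm with its upper surface at z = 711 mm. It stands on four 86×86 mm square legs, each inset 38 mm from the nearest pair of top edges, running from the floor to the underside of the top.

B is a four-legged stool. The seat is a 256×341×42 mm slab whose top surface is at z = 416 mm; four round legs, each 44 mm in diameter, run from the floor (z = 0) to the underside of the seat, each leg's axis is inset half a diameter from the nearest pair of seat edges (so the leg's bounding box is flush with the corner).

C is a rectangular picture frame lying in the x–z plane (depth along y). The opening is 502 mm wide (x) by 482 mm tall (z), surrounded by a border 36 mm wide on all four sides. The frame is 29 mm deep and is made of two full-height vertical stiles with two horizontal rails fitted between them.

The stool is on the floor beside the table on its −y side. The picture frame is on top of the table.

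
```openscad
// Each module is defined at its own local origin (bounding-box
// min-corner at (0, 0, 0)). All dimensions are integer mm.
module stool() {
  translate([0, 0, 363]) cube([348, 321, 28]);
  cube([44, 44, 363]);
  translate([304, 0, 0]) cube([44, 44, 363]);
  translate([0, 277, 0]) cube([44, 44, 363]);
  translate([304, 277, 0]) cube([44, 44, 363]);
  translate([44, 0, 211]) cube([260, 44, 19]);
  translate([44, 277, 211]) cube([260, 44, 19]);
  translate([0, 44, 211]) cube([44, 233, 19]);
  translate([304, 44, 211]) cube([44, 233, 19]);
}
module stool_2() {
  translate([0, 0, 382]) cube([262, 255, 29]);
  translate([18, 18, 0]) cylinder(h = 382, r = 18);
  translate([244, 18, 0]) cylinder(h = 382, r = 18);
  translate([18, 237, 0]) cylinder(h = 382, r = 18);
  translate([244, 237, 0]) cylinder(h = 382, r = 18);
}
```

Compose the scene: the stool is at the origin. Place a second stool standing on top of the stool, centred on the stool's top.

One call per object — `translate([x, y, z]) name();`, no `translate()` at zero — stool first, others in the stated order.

stool();
translate([43, 33, 391]) stool_2();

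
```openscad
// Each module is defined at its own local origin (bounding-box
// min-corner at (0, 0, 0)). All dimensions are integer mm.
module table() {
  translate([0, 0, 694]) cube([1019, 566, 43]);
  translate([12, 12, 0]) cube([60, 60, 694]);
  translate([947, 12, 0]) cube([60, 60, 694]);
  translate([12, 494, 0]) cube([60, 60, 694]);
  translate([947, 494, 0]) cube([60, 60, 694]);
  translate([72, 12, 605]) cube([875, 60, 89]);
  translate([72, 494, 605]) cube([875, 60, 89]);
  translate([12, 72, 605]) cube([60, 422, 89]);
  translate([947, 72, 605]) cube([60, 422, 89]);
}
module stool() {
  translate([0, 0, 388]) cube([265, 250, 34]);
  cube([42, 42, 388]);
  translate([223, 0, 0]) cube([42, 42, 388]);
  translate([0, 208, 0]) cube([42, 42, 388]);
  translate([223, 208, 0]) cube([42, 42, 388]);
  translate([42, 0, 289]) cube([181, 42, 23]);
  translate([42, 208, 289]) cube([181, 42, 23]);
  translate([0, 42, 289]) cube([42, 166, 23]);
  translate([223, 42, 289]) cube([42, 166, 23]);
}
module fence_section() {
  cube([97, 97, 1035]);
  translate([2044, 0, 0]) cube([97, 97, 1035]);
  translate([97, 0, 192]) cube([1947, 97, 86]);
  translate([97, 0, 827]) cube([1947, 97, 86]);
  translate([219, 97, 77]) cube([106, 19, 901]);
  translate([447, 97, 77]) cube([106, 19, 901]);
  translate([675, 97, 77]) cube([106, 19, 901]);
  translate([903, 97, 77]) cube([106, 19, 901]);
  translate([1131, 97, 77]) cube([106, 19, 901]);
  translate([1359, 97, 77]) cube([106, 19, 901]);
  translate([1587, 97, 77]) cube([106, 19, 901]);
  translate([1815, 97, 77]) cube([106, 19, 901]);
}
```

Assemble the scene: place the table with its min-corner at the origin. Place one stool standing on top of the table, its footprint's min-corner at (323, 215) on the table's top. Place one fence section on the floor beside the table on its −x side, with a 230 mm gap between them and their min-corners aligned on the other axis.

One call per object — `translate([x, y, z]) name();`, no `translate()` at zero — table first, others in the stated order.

table();
translate([323, 215, 737]) stool();
translate([-2371, 0, 0]) fence_section();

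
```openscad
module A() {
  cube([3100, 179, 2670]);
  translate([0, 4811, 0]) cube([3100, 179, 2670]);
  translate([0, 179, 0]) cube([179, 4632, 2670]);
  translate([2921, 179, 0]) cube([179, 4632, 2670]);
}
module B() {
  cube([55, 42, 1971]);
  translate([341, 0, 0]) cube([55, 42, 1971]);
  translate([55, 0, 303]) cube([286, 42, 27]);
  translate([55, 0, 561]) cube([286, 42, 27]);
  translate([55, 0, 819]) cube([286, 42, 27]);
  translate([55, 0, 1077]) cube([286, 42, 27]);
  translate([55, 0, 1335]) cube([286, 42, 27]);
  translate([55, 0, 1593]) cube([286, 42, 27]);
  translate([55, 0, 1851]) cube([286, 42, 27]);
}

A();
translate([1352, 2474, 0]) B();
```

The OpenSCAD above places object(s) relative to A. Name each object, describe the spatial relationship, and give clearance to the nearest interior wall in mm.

Clearances: x = 1173, y = 2295; minimum 1173 mm.

A is a house frame. B is a ladder. The ladder sits inside the house frame, centred. The clearance to the nearest interior wall is 1173 mm.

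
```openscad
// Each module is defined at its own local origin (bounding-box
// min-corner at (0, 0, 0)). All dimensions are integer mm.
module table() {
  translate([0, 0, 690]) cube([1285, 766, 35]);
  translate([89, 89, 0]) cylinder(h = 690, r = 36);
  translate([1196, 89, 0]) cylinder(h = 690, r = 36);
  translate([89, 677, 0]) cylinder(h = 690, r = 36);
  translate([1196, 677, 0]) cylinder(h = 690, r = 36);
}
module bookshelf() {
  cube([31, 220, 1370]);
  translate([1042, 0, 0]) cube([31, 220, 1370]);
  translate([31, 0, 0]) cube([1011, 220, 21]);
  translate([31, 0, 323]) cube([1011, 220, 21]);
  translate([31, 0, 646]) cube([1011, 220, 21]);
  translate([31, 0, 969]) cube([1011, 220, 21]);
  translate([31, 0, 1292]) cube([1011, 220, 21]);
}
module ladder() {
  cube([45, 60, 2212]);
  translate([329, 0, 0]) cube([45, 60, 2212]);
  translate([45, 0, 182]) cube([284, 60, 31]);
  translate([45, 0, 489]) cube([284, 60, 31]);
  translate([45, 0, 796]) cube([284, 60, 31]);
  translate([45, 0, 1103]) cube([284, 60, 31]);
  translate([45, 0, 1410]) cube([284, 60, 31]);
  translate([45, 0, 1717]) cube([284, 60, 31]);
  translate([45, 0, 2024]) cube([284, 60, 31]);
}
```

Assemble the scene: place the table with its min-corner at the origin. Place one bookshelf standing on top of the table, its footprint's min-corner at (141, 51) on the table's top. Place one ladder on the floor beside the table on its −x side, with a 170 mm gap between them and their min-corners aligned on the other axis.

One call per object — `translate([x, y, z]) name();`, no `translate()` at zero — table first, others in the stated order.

table();
translate([141, 51, 725]) bookshelf();
translate([-544, 0, 0]) ladder();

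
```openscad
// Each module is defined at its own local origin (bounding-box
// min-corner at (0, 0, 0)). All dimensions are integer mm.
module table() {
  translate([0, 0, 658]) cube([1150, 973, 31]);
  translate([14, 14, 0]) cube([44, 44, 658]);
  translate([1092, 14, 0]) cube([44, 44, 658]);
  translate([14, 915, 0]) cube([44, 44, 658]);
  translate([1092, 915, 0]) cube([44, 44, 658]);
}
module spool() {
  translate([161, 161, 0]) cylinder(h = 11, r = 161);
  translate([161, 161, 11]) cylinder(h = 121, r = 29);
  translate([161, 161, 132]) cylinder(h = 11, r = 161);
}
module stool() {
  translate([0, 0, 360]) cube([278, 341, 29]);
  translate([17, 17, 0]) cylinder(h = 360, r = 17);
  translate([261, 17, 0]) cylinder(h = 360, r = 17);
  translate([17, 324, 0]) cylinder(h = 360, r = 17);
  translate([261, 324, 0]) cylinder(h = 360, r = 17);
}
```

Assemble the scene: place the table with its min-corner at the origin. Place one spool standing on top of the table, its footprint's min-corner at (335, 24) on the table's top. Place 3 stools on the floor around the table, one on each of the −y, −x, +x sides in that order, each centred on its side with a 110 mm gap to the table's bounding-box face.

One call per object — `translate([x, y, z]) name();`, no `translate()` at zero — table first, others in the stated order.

table();
translate([335, 24, 689]) spool();
translate([436, -451, 0]) stool();
translate([-388, 316, 0]) stool();
translate([1260, 316, 0]) stool();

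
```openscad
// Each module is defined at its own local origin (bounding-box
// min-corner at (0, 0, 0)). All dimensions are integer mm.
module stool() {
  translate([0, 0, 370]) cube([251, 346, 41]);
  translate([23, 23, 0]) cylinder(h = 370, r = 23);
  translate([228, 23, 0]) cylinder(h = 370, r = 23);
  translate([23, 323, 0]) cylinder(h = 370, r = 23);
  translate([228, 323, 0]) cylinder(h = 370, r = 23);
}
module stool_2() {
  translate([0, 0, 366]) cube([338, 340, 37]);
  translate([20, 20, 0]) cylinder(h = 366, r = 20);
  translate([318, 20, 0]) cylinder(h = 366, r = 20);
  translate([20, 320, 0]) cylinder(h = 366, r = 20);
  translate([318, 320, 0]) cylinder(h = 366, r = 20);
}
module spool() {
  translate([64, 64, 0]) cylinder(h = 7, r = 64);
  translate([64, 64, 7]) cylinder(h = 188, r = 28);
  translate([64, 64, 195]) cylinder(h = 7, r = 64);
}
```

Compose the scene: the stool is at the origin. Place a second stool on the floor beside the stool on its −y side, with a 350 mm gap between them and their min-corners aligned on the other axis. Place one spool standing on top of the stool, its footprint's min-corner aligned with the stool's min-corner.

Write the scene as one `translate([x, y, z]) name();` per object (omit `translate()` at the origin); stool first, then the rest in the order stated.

stool();
translate([0, -690, 0]) stool_2();
translate([0, 0, 411]) spool();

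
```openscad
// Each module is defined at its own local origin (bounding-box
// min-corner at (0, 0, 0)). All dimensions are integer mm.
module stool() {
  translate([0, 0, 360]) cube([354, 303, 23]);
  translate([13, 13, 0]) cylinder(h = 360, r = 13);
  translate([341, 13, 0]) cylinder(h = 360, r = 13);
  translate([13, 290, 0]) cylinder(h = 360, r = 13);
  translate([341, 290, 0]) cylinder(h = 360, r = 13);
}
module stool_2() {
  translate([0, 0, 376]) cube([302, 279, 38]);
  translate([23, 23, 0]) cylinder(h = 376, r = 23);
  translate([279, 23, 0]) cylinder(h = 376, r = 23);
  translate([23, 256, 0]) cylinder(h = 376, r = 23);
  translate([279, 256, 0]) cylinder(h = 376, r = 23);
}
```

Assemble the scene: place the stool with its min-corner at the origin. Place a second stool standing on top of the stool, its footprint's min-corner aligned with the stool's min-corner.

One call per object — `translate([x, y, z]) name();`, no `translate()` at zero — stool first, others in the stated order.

stool();
translate([0, 0, 383]) stool_2();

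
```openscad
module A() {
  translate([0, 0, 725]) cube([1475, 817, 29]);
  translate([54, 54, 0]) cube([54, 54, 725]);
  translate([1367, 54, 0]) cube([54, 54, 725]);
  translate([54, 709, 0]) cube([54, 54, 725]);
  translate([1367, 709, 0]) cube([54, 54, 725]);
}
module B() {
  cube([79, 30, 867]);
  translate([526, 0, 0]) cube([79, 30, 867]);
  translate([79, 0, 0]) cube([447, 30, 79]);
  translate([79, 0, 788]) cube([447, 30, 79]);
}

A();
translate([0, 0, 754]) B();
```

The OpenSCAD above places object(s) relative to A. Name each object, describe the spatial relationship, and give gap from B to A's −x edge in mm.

The picture frame's min-x is at 0; the table's min-x is 0; gap = 0 mm.

A is a table. B is a picture frame. The picture frame is on top of the table. The gap from the picture frame to the table's −x edge is 0 mm.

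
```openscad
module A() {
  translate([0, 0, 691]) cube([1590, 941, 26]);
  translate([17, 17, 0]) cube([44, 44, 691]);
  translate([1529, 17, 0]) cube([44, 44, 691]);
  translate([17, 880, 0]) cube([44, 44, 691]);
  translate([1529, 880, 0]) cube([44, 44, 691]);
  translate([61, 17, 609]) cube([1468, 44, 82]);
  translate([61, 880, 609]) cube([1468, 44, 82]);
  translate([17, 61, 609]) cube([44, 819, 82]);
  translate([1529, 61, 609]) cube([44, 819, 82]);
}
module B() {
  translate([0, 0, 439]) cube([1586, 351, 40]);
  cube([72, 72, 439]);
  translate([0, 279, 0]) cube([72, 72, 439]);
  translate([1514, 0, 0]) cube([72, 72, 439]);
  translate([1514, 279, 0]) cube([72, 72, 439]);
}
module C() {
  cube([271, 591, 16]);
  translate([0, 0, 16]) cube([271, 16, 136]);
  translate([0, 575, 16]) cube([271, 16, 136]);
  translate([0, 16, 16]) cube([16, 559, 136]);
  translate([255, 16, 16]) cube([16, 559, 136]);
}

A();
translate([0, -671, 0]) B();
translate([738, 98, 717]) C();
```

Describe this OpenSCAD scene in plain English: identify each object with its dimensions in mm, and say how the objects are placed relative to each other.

A is a table: top 1590 mm (x) × 941 mm (y), 26 mm thick, upper face at z = 717 mm, on four 44×44 mm square legs, each inset 17 mm from the nearest pair of top edges, running from z = 0 to the bottom of the top. Four apron rails, 44 mm thick and 82 mm tall, run between adjacent legs with their top edges flush with the underside of the top and their outer faces flush with the legs' outer faces.

B is a long wooden bench with a 1586 mm (x) × 351 mm (y) seat, 40 mm thick, its top surface 479 mm above the floor. Four 72 mm square legs at the seat corners, flush with the edges, run from z = 0 to the seat underside.

C is an open storage box with external size 271×591×152 mm and wall thickness 16 mm (the base is also 16 mm thick). The base covers the whole footprint; the four walls stand on the base, with the y-facing walls full-width and the x-facing walls fitting between their inner faces.

The bench is on the floor beside the table on its −y side. The open box is on top of the table.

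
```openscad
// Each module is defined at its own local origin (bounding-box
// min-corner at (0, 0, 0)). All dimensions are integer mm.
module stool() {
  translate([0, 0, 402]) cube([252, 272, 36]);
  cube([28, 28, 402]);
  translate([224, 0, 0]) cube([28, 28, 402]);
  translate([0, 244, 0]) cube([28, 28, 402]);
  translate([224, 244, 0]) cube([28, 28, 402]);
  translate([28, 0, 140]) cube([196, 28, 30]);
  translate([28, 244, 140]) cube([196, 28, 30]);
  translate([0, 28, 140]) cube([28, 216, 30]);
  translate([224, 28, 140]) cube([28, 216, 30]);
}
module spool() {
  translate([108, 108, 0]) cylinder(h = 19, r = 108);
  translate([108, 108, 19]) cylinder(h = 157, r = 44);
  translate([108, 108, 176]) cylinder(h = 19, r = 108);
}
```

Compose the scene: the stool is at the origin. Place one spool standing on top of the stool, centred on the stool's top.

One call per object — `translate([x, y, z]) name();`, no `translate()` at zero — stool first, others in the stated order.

stool();
translate([18, 28, 438]) spool();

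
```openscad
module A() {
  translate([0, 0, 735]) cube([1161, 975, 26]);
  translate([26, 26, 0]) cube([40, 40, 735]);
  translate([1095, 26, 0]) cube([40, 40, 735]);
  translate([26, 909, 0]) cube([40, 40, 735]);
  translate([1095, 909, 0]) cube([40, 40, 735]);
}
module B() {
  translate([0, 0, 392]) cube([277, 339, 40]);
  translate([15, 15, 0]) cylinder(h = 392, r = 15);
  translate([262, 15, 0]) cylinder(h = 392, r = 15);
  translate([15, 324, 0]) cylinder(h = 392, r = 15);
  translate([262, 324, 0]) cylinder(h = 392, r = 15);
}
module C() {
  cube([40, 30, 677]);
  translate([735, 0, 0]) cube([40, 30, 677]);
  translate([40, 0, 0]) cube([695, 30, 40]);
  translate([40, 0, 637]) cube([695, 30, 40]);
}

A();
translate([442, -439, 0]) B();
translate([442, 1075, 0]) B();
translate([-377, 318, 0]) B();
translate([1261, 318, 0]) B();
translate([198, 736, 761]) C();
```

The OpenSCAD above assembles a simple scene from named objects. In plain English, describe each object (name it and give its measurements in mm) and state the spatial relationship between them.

A is a table: top 1161 mm (x) × 975 mm (y), 26 mm thick, upper face at z = 761 mm, on four 40×40 mm square legs, each inset 26 mm from the nearest pair of top edges, running from z = 0 to the bottom of the top.

B is a four-legged stool. The seat is a 277×339×40 mm slab whose top surface is at z = 432 mm; four round legs, each 30 mm in diameter, run from the floor (z = 0) to the underside of the seat, each leg's axis is inset half a diameter from the nearest pair of seat edges (so the leg's bounding box is flush with the corner).

C is a rectangular picture frame lying in the x–z plane (depth along y). The opening is 695 mm wide (x) by 597 mm tall (z), surrounded by a border 40 mm wide on all four sides. The frame is 30 mm deep and is made of two full-height vertical stiles with two horizontal rails fitted between them.

Four stools sit around the table at the −y, +y, −x, +x sides. The picture frame is on top of the table.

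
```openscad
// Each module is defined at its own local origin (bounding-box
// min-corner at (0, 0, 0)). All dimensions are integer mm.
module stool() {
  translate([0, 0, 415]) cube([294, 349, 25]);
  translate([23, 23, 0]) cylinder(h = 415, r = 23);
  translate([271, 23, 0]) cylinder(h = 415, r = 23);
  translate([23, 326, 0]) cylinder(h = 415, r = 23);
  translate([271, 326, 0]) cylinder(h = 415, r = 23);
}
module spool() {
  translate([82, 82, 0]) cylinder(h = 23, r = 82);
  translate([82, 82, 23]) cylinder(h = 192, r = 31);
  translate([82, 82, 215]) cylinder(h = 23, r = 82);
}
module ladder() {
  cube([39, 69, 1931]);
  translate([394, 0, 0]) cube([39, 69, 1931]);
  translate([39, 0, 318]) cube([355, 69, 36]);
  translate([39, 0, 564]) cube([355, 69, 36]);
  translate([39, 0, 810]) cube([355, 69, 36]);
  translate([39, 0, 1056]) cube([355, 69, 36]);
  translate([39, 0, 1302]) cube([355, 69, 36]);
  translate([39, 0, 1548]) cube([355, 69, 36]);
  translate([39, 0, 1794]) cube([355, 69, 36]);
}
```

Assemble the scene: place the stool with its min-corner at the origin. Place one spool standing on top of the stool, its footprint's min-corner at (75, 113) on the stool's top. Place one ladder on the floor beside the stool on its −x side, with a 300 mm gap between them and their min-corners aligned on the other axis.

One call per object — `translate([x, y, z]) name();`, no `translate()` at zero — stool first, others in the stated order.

stool();
translate([75, 113, 440]) spool();
translate([-733, 0, 0]) ladder();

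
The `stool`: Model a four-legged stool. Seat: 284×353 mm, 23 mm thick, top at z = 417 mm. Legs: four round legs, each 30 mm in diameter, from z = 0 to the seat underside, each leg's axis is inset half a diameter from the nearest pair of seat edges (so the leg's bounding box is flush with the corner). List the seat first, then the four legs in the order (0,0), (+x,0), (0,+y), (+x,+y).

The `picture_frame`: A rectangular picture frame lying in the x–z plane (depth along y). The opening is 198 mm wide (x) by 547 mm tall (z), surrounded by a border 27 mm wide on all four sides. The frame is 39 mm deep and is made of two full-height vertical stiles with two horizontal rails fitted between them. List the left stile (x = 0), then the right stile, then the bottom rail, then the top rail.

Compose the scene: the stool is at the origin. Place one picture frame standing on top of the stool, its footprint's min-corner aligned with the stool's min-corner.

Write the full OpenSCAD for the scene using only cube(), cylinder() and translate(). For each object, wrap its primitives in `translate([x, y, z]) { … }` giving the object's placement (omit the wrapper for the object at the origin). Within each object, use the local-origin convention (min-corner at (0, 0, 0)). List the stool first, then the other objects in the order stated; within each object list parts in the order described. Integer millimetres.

translate([0, 0, 394]) cube([284, 353, 23]);
translate([15, 15, 0]) cylinder(h = 394, r = 15);
translate([269, 15, 0]) cylinder(h = 394, r = 15);
translate([15, 338, 0]) cylinder(h = 394, r = 15);
translate([269, 338, 0]) cylinder(h = 394, r = 15);
translate([0, 0, 417]) {
  cube([27, 39, 601]);
  translate([225, 0, 0]) cube([27, 39, 601]);
  translate([27, 0, 0]) cube([198, 39, 27]);
  translate([27, 0, 574]) cube([198, 39, 27]);
}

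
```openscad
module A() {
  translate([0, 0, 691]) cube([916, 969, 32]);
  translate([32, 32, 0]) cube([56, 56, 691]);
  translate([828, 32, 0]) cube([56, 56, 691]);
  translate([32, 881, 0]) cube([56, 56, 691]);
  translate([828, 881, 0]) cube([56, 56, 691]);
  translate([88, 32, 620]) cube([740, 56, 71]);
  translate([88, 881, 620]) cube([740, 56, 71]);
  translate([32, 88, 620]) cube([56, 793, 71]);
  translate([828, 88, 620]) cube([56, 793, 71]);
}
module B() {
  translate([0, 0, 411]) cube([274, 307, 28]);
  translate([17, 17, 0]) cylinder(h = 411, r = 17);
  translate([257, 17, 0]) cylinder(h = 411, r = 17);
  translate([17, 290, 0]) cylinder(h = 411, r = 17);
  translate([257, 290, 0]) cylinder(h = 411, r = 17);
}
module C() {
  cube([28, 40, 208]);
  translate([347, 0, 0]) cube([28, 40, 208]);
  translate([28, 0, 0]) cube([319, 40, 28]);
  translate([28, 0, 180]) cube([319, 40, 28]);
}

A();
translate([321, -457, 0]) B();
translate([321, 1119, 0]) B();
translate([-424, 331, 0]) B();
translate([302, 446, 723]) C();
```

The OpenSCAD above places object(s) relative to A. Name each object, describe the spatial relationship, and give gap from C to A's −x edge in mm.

A is a table. B is a stool. C is a picture frame. Three stools sit around the table at the −y, +y, −x sides. The picture frame is on top of the table. The gap from the picture frame to the table's −x edge is 302 mm.

The picture frame's min-x is at 302; the table's min-x is 0; gap = 302 mm.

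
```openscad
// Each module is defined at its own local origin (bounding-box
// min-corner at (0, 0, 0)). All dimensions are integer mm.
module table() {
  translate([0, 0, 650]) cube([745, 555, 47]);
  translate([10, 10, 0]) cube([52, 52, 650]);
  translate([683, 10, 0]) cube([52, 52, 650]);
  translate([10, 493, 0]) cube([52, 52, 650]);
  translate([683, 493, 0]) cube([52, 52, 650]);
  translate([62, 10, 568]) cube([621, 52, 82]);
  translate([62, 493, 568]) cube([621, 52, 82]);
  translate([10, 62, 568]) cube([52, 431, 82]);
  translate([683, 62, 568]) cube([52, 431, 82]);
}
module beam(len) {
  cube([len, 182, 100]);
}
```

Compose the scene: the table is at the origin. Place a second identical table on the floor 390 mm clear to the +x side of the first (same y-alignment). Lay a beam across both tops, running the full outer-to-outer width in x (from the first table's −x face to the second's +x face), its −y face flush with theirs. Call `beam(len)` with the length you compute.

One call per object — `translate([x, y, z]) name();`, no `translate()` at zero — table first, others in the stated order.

table();
translate([1135, 0, 0]) table();
translate([0, 0, 697]) beam(1880);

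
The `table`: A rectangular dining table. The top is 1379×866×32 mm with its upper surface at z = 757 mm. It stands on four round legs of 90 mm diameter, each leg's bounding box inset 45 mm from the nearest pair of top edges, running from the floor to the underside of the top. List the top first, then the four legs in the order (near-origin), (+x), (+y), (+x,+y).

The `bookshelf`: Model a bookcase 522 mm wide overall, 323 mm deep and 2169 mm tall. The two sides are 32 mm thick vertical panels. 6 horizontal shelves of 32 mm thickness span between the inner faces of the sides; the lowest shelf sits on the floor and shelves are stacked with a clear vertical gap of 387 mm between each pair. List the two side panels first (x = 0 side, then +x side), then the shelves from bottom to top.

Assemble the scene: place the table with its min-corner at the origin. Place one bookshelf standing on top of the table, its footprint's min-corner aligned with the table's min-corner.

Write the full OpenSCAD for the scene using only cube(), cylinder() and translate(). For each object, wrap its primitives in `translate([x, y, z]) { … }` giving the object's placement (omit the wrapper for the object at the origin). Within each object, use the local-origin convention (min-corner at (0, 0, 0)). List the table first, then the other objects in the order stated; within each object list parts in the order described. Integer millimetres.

translate([0, 0, 725]) cube([1379, 866, 32]);
translate([90, 90, 0]) cylinder(h = 725, r = 45);
translate([1289, 90, 0]) cylinder(h = 725, r = 45);
translate([90, 776, 0]) cylinder(h = 725, r = 45);
translate([1289, 776, 0]) cylinder(h = 725, r = 45);
translate([0, 0, 757]) {
  cube([32, 323, 2169]);
  translate([490, 0, 0]) cube([32, 323, 2169]);
  translate([32, 0, 0]) cube([458, 323, 32]);
  translate([32, 0, 419]) cube([458, 323, 32]);
  translate([32, 0, 838]) cube([458, 323, 32]);
  translate([32, 0, 1257]) cube([458, 323, 32]);
  translate([32, 0, 1676]) cube([458, 323, 32]);
  translate([32, 0, 2095]) cube([458, 323, 32]);
}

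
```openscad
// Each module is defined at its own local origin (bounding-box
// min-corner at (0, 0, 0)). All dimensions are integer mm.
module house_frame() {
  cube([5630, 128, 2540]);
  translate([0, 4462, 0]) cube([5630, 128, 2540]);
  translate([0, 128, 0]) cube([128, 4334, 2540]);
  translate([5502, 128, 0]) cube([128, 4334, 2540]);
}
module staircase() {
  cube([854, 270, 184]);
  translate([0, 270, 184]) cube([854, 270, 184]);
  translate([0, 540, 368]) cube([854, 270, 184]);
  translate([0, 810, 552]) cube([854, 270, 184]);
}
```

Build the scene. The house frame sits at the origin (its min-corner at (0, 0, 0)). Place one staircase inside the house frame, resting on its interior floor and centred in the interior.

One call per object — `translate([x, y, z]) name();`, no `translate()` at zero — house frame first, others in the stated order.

house_frame();
translate([2388, 1755, 0]) staircase();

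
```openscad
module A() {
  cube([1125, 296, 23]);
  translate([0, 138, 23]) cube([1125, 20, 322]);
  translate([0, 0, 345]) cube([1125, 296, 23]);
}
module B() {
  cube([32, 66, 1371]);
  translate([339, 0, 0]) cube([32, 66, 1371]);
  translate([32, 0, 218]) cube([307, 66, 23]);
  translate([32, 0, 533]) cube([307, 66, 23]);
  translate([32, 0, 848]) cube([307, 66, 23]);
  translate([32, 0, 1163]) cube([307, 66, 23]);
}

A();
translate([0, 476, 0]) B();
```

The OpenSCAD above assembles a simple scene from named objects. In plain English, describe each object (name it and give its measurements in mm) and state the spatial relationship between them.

A is an I-beam lying along x, 1125 mm long. Overall section height 368 mm. Two flanges 296 mm wide (y) and 23 mm thick, one on the floor and one at the top; a web 20 mm thick runs between them, centred on the flange width.

B is a wooden ladder with two side rails of 32×66 mm section and 1371 mm height, set 371 mm apart overall. Between them run 4 rectangular rungs (66 mm deep, 23 mm thick), front faces flush with the rails' −y face. The bottom of the first rung is 218 mm above the floor and each subsequent rung is 315 mm higher than the one below.

The ladder is on the floor beside the I-beam on its +y side.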